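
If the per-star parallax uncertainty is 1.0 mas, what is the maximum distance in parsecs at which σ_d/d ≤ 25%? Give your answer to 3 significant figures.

250 pc

σ_d/d = σ_p/p, so the condition is σ_p/p ≤ 0.25, i.e. p ≥ σ_p/0.25.
p_min = 1.0/0.25 = 4 mas = 0.004 arcsec.
d_max = 1/p_min = 1/0.004 = 250 pc.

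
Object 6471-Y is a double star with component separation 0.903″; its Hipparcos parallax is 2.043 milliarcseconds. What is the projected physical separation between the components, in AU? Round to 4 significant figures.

d = 1/p = 1/0.002043″ = 489.48 pc.
At distance d (pc), an angle of θ arcsec spans θ·d AU: s = 0.903 × 489.48 = 442 AU.

442.0 AU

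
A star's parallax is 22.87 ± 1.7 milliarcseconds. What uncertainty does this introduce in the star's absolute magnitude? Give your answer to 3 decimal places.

σ_M = 0.161 mag

M = m − 5 log₁₀ d + 5 = m + 5 log₁₀ p + 5, so ∂M/∂p = 5/(p ln 10).
σ_M = (5/ln 10) · (σ_p/p) = 2.1715 × 1.7/22.87 = 2.1715 × 0.074333 = 0.16141.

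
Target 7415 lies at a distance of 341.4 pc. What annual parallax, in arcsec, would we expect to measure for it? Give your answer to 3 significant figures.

p = 1/d = 1/341.4 = 0.0029291 arcsec.

0.00293 arcsec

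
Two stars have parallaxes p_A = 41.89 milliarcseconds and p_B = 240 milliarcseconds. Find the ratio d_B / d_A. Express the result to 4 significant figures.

0.1745

Since d = 1/p, d_B/d_A = p_A/p_B.
= 41.89 / 240 = 0.17454.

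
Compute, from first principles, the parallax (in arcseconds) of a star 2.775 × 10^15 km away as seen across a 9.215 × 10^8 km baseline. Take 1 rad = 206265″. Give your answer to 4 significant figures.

θ ≈ B/d = (9.215 × 10^8) / (2.775 × 10^15) = 3.3207 × 10^-7 rad.
In arcseconds: 3.3207 × 10^-7 × 206265 = 0.068494″.

0.06849 arcsec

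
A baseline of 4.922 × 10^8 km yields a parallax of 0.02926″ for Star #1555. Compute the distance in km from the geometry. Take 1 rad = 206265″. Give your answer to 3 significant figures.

3.47 × 10^15 km

θ = 0.02926″ = 0.02926/206265 = 1.4186 × 10^-7 rad.
d = B/θ = (4.922 × 10^8) / (1.4186 × 10^-7) = 3.4696 × 10^15 km.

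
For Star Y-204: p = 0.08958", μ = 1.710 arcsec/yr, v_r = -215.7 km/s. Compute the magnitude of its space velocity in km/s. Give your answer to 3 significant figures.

d = 1/p = 1/0.08958″ = 11.163 pc.
v_t = 4.740 μ d = 4.740 × 1.710 × 11.163 = 90.481 km/s.
v = √(v_r² + v_t²) = √((-215.7)² + 90.481²) = √54713.3 = 233.91 km/s.

234 km/s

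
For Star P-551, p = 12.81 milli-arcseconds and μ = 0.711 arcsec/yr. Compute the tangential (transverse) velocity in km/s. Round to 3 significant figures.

d = 1/p = 1/0.01281″ = 78.064 pc.
v_t = 4.74 × μ × d = 4.74 × 0.711 × 78.064 = 263.09 km/s.

263 km/s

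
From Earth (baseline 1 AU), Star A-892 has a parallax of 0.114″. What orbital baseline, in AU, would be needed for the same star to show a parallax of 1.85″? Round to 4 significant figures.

16.23 AU

Parallax scales linearly with baseline: p ∝ B, so B = p_target / p_Earth × 1 AU.
B = 1.85 / 0.114 = 16.228 AU.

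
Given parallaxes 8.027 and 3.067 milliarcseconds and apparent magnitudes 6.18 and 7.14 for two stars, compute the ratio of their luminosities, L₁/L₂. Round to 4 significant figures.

L₁/L₂ = 0.3534

d₁ = 1/p₁ = 1/0.008027″ = 124.58 pc; d₂ = 1/p₂ = 1/0.003067″ = 326.05 pc.
M₁ = m₁ − 5 log₁₀ d₁ + 5 = 6.18 − 10.4772 + 5 = 0.7028.
M₂ = 7.14 − 12.5664 + 5 = -0.4264.
L₁/L₂ = 10^(0.4(M₂ − M₁)) = 10^(0.4 × (-1.1292)) = 10^(-0.45168) = 0.35344.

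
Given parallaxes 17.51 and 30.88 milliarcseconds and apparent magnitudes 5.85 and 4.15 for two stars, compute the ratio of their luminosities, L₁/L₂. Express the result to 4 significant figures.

L₁/L₂ = 0.6498

d₁ = 1/p₁ = 1/0.01751″ = 57.11 pc; d₂ = 1/p₂ = 1/0.03088″ = 32.383 pc.
M₁ = m₁ − 5 log₁₀ d₁ + 5 = 5.85 − 8.7836 + 5 = 2.0664.
M₂ = 4.15 − 7.5516 + 5 = 1.5984.
L₁/L₂ = 10^(0.4(M₂ − M₁)) = 10^(0.4 × (-0.4680)) = 10^(-0.18720) = 0.64983.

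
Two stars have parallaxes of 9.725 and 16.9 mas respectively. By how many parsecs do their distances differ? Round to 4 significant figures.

d_A = 1/0.009725″ = 102.83 pc; d_B = 1/0.01690″ = 59.172 pc.
|d_B − d_A| = |59.172 − 102.83| = 43.658 pc.

43.66 pc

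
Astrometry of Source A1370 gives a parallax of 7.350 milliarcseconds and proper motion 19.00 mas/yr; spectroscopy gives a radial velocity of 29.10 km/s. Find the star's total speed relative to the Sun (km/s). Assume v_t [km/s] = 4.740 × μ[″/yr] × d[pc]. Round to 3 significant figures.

d = 1/p = 1/0.007350″ = 136.05 pc.
μ = 19.00 mas/yr = 0.01900 ″/yr.
v_t = 4.740 μ d = 4.740 × 0.01900 × 136.05 = 12.253 km/s.
v = √(v_r² + v_t²) = √(29.10² + 12.253²) = √996.946 = 31.574 km/s.

31.6 km/s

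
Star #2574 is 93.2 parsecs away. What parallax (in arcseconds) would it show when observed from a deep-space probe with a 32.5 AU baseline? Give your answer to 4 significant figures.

0.3487 arcsec

p (arcsec) = B (AU) / d (pc).
p = 32.5 / 93.2 = 0.34871 arcsec.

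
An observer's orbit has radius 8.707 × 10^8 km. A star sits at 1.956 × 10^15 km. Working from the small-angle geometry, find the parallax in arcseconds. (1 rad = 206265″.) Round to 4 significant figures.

0.09182 arcsec

θ ≈ B/d = (8.707 × 10^8) / (1.956 × 10^15) = 4.4514 × 10^-7 rad.
In arcseconds: 4.4514 × 10^-7 × 206265 = 0.091817″.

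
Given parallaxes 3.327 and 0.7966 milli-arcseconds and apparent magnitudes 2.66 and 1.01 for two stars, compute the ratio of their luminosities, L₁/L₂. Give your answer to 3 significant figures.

d₁ = 1/p₁ = 1/0.003327″ = 300.57 pc; d₂ = 1/p₂ = 1/0.0007966″ = 1255.3 pc.
M₁ = m₁ − 5 log₁₀ d₁ + 5 = 2.66 − 12.3897 + 5 = -4.7297.
M₂ = 1.01 − 15.4937 + 5 = -9.4837.
L₁/L₂ = 10^(0.4(M₂ − M₁)) = 10^(0.4 × (-4.7540)) = 10^(-1.90160) = 0.012543.

L₁/L₂ = 0.0125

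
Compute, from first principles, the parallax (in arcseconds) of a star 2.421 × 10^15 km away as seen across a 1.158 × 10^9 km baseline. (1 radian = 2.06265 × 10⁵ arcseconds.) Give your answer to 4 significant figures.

θ ≈ B/d = (1.158 × 10^9) / (2.421 × 10^15) = 4.7831 × 10^-7 rad.
In arcseconds: 4.7831 × 10^-7 × 206265 = 0.098659″.

0.09866 arcsec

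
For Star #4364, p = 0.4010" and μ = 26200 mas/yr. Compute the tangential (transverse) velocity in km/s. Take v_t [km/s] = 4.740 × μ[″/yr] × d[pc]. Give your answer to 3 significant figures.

d = 1/p = 1/0.4010″ = 2.4938 pc.
μ = 26200 mas/yr = 26.2 ″/yr.
v_t = 4.74 × μ × d = 4.74 × 26.2 × 2.4938 = 309.7 km/s.

310 km/s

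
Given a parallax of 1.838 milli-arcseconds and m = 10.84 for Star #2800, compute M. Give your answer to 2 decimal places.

d = 1/p = 1/0.001838″ = 544.07 pc.
m − M = 5 log₁₀(544.07) − 5 = 13.6783 − 5 = 8.6783.
M = m − (m − M) = 10.84 − 8.6783 = 2.16.

M = 2.16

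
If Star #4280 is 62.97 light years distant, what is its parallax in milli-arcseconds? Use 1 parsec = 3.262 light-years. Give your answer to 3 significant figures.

d = 62.97 ly ÷ 3.262 = 19.304 pc.
p = 1/d = 1/19.304 = 0.051803 arcsec.
= 0.051803 × 1000 = 51.803 mas.

51.8 mas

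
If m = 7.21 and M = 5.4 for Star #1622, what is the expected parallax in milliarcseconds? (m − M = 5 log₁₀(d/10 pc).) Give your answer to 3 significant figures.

43.5 mas

m − M = 7.21 − 5.4 = 1.81.
d = 10^((m−M)/5 + 1) = 10^1.362 = 23.014 pc.
p = 1/d = 1/23.014 = 0.043452 arcsec = 43.452 mas.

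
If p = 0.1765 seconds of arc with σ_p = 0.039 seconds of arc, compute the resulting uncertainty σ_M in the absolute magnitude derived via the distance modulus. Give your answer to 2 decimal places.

M = m − 5 log₁₀ d + 5 = m + 5 log₁₀ p + 5, so ∂M/∂p = 5/(p ln 10).
σ_M = (5/ln 10) · (σ_p/p) = 2.1715 × 0.039/0.1765 = 2.1715 × 0.22096 = 0.47981.

σ_M = 0.48 mag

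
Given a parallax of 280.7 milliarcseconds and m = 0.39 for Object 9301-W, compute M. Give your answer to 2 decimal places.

M = 2.63

d = 1/p = 1/0.2807″ = 3.5625 pc.
m − M = 5 log₁₀(3.5625) − 5 = 2.7588 − 5 = -2.2412.
M = m − (m − M) = 0.39 − (-2.2412) = 2.63.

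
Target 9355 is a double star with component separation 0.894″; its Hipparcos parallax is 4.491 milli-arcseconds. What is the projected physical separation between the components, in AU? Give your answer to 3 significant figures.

199 AU

d = 1/p = 1/0.004491″ = 222.67 pc.
At distance d (pc), an angle of θ arcsec spans θ·d AU: s = 0.894 × 222.67 = 199.07 AU.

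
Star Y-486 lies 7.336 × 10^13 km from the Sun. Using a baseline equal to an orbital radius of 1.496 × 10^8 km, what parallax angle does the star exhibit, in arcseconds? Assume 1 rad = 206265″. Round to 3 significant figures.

0.421 arcsec

θ ≈ B/d = (1.496 × 10^8) / (7.336 × 10^13) = 2.0393 × 10^-6 rad.
In arcseconds: 2.0393 × 10^-6 × 206265 = 0.42064″.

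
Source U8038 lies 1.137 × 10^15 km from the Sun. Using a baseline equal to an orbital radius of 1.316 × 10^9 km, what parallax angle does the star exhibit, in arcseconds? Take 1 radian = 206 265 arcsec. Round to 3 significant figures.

0.239 arcsec

θ ≈ B/d = (1.316 × 10^9) / (1.137 × 10^15) = 1.1574 × 10^-6 rad.
In arcseconds: 1.1574 × 10^-6 × 206265 = 0.23873″.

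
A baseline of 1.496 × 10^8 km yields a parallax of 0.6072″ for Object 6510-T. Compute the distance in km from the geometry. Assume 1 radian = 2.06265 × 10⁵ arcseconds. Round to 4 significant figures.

θ = 0.6072″ = 0.6072/206265 = 2.9438 × 10^-6 rad.
d = B/θ = (1.496 × 10^8) / (2.9438 × 10^-6) = 5.0819 × 10^13 km.

5.082 × 10^13 km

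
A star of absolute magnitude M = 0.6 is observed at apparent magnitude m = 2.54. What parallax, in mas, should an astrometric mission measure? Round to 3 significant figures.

40.9 mas

m − M = 2.54 − 0.6 = 1.94.
d = 10^((m−M)/5 + 1) = 10^1.388 = 24.434 pc.
p = 1/d = 1/24.434 = 0.040927 arcsec = 40.927 mas.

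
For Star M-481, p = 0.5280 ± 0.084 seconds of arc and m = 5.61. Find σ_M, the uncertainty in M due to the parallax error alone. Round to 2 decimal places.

σ_M = 0.35 mag

M = m − 5 log₁₀ d + 5 = m + 5 log₁₀ p + 5, so ∂M/∂p = 5/(p ln 10).
σ_M = (5/ln 10) · (σ_p/p) = 2.1715 × 0.084/0.5280 = 2.1715 × 0.15909 = 0.34546.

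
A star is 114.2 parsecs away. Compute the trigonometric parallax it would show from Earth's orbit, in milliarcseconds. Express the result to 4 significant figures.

8.757 mas

p = 1/d = 1/114.2 = 0.0087566 arcsec.
= 0.0087566 × 1000 = 8.7566 mas.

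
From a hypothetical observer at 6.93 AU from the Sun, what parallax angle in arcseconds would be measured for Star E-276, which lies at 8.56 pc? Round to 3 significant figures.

0.810 arcsec

p (arcsec) = B (AU) / d (pc).
p = 6.93 / 8.56 = 0.80958 arcsec.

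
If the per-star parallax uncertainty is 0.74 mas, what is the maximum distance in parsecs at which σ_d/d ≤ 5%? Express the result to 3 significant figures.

67.6 pc

σ_d/d = σ_p/p, so the condition is σ_p/p ≤ 0.05, i.e. p ≥ σ_p/0.05.
p_min = 0.74/0.05 = 14.8 mas = 0.0148 arcsec.
d_max = 1/p_min = 1/0.0148 = 67.568 pc.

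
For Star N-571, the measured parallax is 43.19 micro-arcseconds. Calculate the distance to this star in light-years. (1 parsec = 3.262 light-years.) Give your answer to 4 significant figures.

75530 light years

p = 43.19 micro-arcseconds = 0.00004319 arcsec.
d = 1/p = 1/0.00004319 = 23154 pc.
In light-years: 23154 × 3.262 = 75528 ly.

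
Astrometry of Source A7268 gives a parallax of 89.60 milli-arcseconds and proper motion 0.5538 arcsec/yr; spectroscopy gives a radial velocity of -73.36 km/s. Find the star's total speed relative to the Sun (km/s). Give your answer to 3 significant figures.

d = 1/p = 1/0.08960″ = 11.161 pc.
v_t = 4.740 μ d = 4.740 × 0.5538 × 11.161 = 29.298 km/s.
v = √(v_r² + v_t²) = √((-73.36)² + 29.298²) = √6240.06 = 78.994 km/s.

79.0 km/s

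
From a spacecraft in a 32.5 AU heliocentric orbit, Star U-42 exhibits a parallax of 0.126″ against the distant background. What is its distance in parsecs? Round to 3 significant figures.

With baseline B (in AU) and parallax p (in arcsec), d = B/p parsecs.
d = 32.5 / 0.126 = 257.94 pc.

258 pc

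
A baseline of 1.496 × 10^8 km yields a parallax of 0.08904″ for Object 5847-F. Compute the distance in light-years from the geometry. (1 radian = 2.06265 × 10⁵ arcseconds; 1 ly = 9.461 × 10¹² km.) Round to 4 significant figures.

θ = 0.08904″ = 0.08904/206265 = 4.3168 × 10^-7 rad.
d = B/θ = (1.496 × 10^8) / (4.3168 × 10^-7) = 3.4655 × 10^14 km = (3.4655 × 10^14) / (9.461 × 10^12) ly = 36.629 ly.

36.63 ly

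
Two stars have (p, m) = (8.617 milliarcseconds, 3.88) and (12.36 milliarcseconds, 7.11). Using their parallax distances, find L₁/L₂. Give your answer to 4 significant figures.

d₁ = 1/p₁ = 1/0.008617″ = 116.05 pc; d₂ = 1/p₂ = 1/0.01236″ = 80.906 pc.
M₁ = m₁ − 5 log₁₀ d₁ + 5 = 3.88 − 10.3232 + 5 = -1.4432.
M₂ = 7.11 − 9.5399 + 5 = 2.5701.
L₁/L₂ = 10^(0.4(M₂ − M₁)) = 10^(0.4 × 4.0133) = 10^1.60532 = 40.301.

L₁/L₂ = 40.30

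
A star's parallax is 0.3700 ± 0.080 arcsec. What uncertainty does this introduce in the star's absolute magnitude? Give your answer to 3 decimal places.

M = m − 5 log₁₀ d + 5 = m + 5 log₁₀ p + 5, so ∂M/∂p = 5/(p ln 10).
σ_M = (5/ln 10) · (σ_p/p) = 2.1715 × 0.080/0.3700 = 2.1715 × 0.21622 = 0.46952.

σ_M = 0.470 mag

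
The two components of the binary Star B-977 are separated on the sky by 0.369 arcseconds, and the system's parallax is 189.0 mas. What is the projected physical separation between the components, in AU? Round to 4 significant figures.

d = 1/p = 1/0.1890″ = 5.291 pc.
At distance d (pc), an angle of θ arcsec spans θ·d AU: s = 0.369 × 5.291 = 1.9524 AU.

1.952 AU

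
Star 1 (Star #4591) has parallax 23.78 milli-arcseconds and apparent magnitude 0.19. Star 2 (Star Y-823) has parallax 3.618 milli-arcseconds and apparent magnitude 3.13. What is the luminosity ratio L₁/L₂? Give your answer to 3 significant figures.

L₁/L₂ = 0.347

d₁ = 1/p₁ = 1/0.02378″ = 42.052 pc; d₂ = 1/p₂ = 1/0.003618″ = 276.4 pc.
M₁ = m₁ − 5 log₁₀ d₁ + 5 = 0.19 − 8.1189 + 5 = -2.9289.
M₂ = 3.13 − 12.2077 + 5 = -4.0777.
L₁/L₂ = 10^(0.4(M₂ − M₁)) = 10^(0.4 × (-1.1488)) = 10^(-0.45952) = 0.34712.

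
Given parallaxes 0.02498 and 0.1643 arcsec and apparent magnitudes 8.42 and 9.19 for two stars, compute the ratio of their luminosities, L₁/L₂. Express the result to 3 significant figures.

L₁/L₂ = 87.9

d₁ = 1/p₁ = 1/0.02498″ = 40.032 pc; d₂ = 1/p₂ = 1/0.1643″ = 6.0864 pc.
M₁ = m₁ − 5 log₁₀ d₁ + 5 = 8.42 − 8.0120 + 5 = 5.4080.
M₂ = 9.19 − 3.9218 + 5 = 10.2682.
L₁/L₂ = 10^(0.4(M₂ − M₁)) = 10^(0.4 × 4.8602) = 10^1.94408 = 87.918.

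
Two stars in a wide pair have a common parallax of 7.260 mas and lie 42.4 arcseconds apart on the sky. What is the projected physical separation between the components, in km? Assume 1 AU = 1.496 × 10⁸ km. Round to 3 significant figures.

8.74 × 10^11 km

d = 1/p = 1/0.007260″ = 137.74 pc.
At distance d (pc), an angle of θ arcsec spans θ·d AU: s = 42.4 × 137.74 = 5840.2 AU.
= 5840.2 × 1.496 × 10⁸ km = 8.7369 × 10^11 km.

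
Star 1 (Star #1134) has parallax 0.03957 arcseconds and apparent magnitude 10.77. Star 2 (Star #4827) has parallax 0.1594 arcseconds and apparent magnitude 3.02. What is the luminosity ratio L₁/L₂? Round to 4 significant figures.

L₁/L₂ = 0.01289

d₁ = 1/p₁ = 1/0.03957″ = 25.272 pc; d₂ = 1/p₂ = 1/0.1594″ = 6.2735 pc.
M₁ = m₁ − 5 log₁₀ d₁ + 5 = 10.77 − 7.0132 + 5 = 8.7568.
M₂ = 3.02 − 3.9875 + 5 = 4.0325.
L₁/L₂ = 10^(0.4(M₂ − M₁)) = 10^(0.4 × (-4.7243)) = 10^(-1.88972) = 0.012891.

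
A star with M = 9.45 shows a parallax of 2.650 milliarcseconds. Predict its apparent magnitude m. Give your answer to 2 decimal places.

m = 17.33

d = 1/p = 1/0.002650″ = 377.36 pc.
m − M = 5 log₁₀ d − 5 = 5 log₁₀(377.36) − 5 = 12.8838 − 5 = 7.8838.
m = M + (m − M) = 9.45 + 7.8838 = 17.33.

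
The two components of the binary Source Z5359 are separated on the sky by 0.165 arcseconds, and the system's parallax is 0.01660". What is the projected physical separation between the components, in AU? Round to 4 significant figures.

d = 1/p = 1/0.01660″ = 60.241 pc.
At distance d (pc), an angle of θ arcsec spans θ·d AU: s = 0.165 × 60.241 = 9.9398 AU.

9.940 AU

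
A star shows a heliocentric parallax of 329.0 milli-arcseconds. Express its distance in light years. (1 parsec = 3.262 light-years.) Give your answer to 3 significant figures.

9.91 light years

p = 329.0 milli-arcseconds = 0.3290 arcsec.
d = 1/p = 1/0.3290 = 3.0395 pc.
In light-years: 3.0395 × 3.262 = 9.9148 ly.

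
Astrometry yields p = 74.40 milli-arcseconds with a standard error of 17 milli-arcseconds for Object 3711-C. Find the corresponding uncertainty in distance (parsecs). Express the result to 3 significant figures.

3.07 pc

d = 1/p, so σ_d = σ_p / p².
σ_d = 0.0170 / (0.07440)² = 0.0170 / 0.0055354 = 3.0711 pc.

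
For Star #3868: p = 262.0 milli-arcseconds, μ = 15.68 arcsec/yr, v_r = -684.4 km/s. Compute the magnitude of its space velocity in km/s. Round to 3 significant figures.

741 km/s

d = 1/p = 1/0.2620″ = 3.8168 pc.
v_t = 4.740 μ d = 4.740 × 15.68 × 3.8168 = 283.68 km/s.
v = √(v_r² + v_t²) = √((-684.4)² + 283.68²) = √548878 = 740.86 km/s.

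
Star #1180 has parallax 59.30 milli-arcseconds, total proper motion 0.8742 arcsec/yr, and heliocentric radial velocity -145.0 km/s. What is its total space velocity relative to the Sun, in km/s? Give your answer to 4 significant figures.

d = 1/p = 1/0.05930″ = 16.863 pc.
v_t = 4.740 μ d = 4.740 × 0.8742 × 16.863 = 69.875 km/s.
v = √(v_r² + v_t²) = √((-145.0)² + 69.875²) = √25907.5 = 160.96 km/s.

161.0 km/s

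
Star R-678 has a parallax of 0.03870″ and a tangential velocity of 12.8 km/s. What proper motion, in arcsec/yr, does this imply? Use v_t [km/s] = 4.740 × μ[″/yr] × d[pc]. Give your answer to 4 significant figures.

d = 1/p = 1/0.03870″ = 25.84 pc.
μ = v_t / (4.74 d) = 12.8 / (4.74 × 25.84) = 12.8 / 122.48 = 0.10451 ″/yr.

0.1045 arcsec/yr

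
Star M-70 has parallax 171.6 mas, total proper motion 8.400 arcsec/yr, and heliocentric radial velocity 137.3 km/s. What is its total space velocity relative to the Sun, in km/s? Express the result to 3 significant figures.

d = 1/p = 1/0.1716″ = 5.8275 pc.
v_t = 4.740 μ d = 4.740 × 8.400 × 5.8275 = 232.03 km/s.
v = √(v_r² + v_t²) = √(137.3² + 232.03²) = √72689.2 = 269.61 km/s.

270 km/s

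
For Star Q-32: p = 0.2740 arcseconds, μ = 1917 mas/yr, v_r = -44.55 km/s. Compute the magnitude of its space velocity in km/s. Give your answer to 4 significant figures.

d = 1/p = 1/0.2740″ = 3.6496 pc.
μ = 1917 mas/yr = 1.917 ″/yr.
v_t = 4.740 μ d = 4.740 × 1.917 × 3.6496 = 33.162 km/s.
v = √(v_r² + v_t²) = √((-44.55)² + 33.162²) = √3084.42 = 55.538 km/s.

55.54 km/s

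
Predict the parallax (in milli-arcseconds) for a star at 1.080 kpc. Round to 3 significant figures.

d = 1.080 kpc = 1080 pc.
p = 1/d = 1/1080 = 0.00092593 arcsec.
= 0.00092593 × 1000 = 0.92593 mas.

0.926 mas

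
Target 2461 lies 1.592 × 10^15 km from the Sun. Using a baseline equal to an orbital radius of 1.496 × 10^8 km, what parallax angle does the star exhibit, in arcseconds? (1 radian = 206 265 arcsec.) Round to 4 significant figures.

θ ≈ B/d = (1.496 × 10^8) / (1.592 × 10^15) = 9.3970 × 10^-8 rad.
In arcseconds: 9.3970 × 10^-8 × 206265 = 0.019383″.

0.01938 arcsec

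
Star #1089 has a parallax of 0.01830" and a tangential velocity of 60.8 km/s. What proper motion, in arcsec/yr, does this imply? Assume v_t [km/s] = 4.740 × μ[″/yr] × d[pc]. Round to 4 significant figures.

0.2347 arcsec/yr

d = 1/p = 1/0.01830″ = 54.645 pc.
μ = v_t / (4.74 d) = 60.8 / (4.74 × 54.645) = 60.8 / 259.02 = 0.23473 ″/yr.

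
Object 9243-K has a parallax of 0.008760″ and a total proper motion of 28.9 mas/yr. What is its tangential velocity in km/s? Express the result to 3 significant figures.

d = 1/p = 1/0.008760″ = 114.16 pc.
μ = 28.9 mas/yr = 0.0289 ″/yr.
v_t = 4.74 × μ × d = 4.74 × 0.0289 × 114.16 = 15.638 km/s.

15.6 km/s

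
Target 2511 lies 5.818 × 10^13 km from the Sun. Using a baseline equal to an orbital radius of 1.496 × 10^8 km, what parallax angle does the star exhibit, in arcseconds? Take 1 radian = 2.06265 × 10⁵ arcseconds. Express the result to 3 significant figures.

θ ≈ B/d = (1.496 × 10^8) / (5.818 × 10^13) = 2.5713 × 10^-6 rad.
In arcseconds: 2.5713 × 10^-6 × 206265 = 0.53037″.

0.530 arcsec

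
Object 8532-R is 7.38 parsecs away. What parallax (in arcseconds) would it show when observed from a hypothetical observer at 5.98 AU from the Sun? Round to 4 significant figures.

p (arcsec) = B (AU) / d (pc).
p = 5.98 / 7.38 = 0.8103 arcsec.

0.8103 arcsec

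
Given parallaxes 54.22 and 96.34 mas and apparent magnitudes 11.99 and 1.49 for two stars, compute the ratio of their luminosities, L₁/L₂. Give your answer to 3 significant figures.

d₁ = 1/p₁ = 1/0.05422″ = 18.443 pc; d₂ = 1/p₂ = 1/0.09634″ = 10.38 pc.
M₁ = m₁ − 5 log₁₀ d₁ + 5 = 11.99 − 6.3292 + 5 = 10.6608.
M₂ = 1.49 − 5.0810 + 5 = 1.4090.
L₁/L₂ = 10^(0.4(M₂ − M₁)) = 10^(0.4 × (-9.2518)) = 10^(-3.70072) = 0.0001992.

L₁/L₂ = 0.000199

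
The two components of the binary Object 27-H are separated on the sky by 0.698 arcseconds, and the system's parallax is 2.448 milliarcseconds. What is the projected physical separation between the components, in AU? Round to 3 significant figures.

285 AU

d = 1/p = 1/0.002448″ = 408.5 pc.
At distance d (pc), an angle of θ arcsec spans θ·d AU: s = 0.698 × 408.5 = 285.13 AU.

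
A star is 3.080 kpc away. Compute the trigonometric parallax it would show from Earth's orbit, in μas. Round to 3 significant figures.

325 μas

d = 3.080 kpc = 3080 pc.
p = 1/d = 1/3080 = 0.00032468 arcsec.
= 0.00032468 × 10⁶ = 324.68 μas.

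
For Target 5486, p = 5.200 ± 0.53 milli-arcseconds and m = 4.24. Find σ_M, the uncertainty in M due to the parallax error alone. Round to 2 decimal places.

σ_M = 0.22 mag

M = m − 5 log₁₀ d + 5 = m + 5 log₁₀ p + 5, so ∂M/∂p = 5/(p ln 10).
σ_M = (5/ln 10) · (σ_p/p) = 2.1715 × 0.53/5.200 = 2.1715 × 0.10192 = 0.22132.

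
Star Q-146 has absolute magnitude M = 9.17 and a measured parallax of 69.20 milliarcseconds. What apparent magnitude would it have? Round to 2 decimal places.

m = 9.97

d = 1/p = 1/0.06920″ = 14.451 pc.
m − M = 5 log₁₀ d − 5 = 5 log₁₀(14.451) − 5 = 5.7995 − 5 = 0.7995.
m = M + (m − M) = 9.17 + 0.7995 = 9.97.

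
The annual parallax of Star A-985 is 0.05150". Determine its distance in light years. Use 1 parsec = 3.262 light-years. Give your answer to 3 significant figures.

d = 1/p = 1/0.05150 = 19.417 pc.
In light-years: 19.417 × 3.262 = 63.338 ly.

63.3 light years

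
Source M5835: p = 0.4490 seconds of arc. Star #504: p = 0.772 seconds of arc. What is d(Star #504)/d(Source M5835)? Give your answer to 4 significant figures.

Since d = 1/p, d_B/d_A = p_A/p_B.
= 0.4490 / 0.772 = 0.58161.

0.5816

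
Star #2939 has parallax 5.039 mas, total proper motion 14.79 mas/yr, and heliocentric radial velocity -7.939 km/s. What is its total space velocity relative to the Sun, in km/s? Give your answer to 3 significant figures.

16.0 km/s

d = 1/p = 1/0.005039″ = 198.45 pc.
μ = 14.79 mas/yr = 0.01479 ″/yr.
v_t = 4.740 μ d = 4.740 × 0.01479 × 198.45 = 13.912 km/s.
v = √(v_r² + v_t²) = √((-7.939)² + 13.912²) = √256.571 = 16.018 km/s.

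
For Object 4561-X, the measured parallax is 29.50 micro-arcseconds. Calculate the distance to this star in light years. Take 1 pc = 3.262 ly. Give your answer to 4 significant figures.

p = 29.50 micro-arcseconds = 0.00002950 arcsec.
d = 1/p = 1/0.00002950 = 33898 pc.
In light-years: 33898 × 3.262 = 1.1058 × 10^5 ly.

110600 light years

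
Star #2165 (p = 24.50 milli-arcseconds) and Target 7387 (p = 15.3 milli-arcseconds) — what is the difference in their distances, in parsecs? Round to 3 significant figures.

d_A = 1/0.02450″ = 40.816 pc; d_B = 1/0.01530″ = 65.359 pc.
|d_B − d_A| = |65.359 − 40.816| = 24.543 pc.

24.5 pc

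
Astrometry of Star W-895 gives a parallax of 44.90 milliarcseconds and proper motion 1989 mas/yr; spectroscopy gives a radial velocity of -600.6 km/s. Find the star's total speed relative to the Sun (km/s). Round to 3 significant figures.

636 km/s

d = 1/p = 1/0.04490″ = 22.272 pc.
μ = 1989 mas/yr = 1.989 ″/yr.
v_t = 4.740 μ d = 4.740 × 1.989 × 22.272 = 209.98 km/s.
v = √(v_r² + v_t²) = √((-600.6)² + 209.98²) = √404812 = 636.25 km/s.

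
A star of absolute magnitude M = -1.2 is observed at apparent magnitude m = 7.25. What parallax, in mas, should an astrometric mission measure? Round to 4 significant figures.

2.042 mas

m − M = 7.25 − (-1.2) = 8.45.
d = 10^((m−M)/5 + 1) = 10^2.690 = 489.78 pc.
p = 1/d = 1/489.78 = 0.0020417 arcsec = 2.0417 mas.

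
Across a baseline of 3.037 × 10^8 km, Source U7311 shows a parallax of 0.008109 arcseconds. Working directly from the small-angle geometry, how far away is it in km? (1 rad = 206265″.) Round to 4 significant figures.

7.725 × 10^15 km

θ = 0.008109″ = 0.008109/206265 = 3.9314 × 10^-8 rad.
d = B/θ = (3.037 × 10^8) / (3.9314 × 10^-8) = 7.7250 × 10^15 km.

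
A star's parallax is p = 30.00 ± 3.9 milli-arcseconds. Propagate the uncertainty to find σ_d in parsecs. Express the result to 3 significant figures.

d = 1/p, so σ_d = σ_p / p².
σ_d = 0.00390 / (0.03000)² = 0.00390 / 0.0009 = 4.3333 pc.

4.33 pc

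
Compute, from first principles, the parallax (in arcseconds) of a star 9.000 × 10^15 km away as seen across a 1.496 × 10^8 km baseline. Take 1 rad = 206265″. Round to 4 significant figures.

0.003429 arcsec

θ ≈ B/d = (1.496 × 10^8) / (9.000 × 10^15) = 1.6622 × 10^-8 rad.
In arcseconds: 1.6622 × 10^-8 × 206265 = 0.0034285″.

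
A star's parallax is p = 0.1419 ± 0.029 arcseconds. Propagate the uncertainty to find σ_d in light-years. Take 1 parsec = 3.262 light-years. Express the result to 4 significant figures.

4.698 ly

d = 1/p, so σ_d = σ_p / p².
σ_d = 0.0290 / (0.1419)² = 0.0290 / 0.020136 = 1.4402 pc = 1.4402 × 3.262 ly = 4.6979 ly.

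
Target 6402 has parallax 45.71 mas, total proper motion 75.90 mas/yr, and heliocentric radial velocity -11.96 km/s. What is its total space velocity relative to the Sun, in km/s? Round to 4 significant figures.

14.32 km/s

d = 1/p = 1/0.04571″ = 21.877 pc.
μ = 75.90 mas/yr = 0.07590 ″/yr.
v_t = 4.740 μ d = 4.740 × 0.07590 × 21.877 = 7.8706 km/s.
v = √(v_r² + v_t²) = √((-11.96)² + 7.8706²) = √204.988 = 14.317 km/s.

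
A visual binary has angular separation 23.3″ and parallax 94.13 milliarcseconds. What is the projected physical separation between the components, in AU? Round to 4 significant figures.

247.5 AU

d = 1/p = 1/0.09413″ = 10.624 pc.
At distance d (pc), an angle of θ arcsec spans θ·d AU: s = 23.3 × 10.624 = 247.54 AU.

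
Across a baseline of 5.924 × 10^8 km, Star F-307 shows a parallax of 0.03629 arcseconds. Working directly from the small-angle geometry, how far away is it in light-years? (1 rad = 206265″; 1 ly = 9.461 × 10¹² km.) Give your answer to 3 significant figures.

356 ly

θ = 0.03629″ = 0.03629/206265 = 1.7594 × 10^-7 rad.
d = B/θ = (5.924 × 10^8) / (1.7594 × 10^-7) = 3.3671 × 10^15 km = (3.3671 × 10^15) / (9.461 × 10^12) ly = 355.89 ly.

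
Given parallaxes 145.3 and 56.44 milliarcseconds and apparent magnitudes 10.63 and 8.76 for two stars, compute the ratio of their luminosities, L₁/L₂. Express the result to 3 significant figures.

d₁ = 1/p₁ = 1/0.1453″ = 6.8823 pc; d₂ = 1/p₂ = 1/0.05644″ = 17.718 pc.
M₁ = m₁ − 5 log₁₀ d₁ + 5 = 10.63 − 4.1887 + 5 = 11.4413.
M₂ = 8.76 − 6.2421 + 5 = 7.5179.
L₁/L₂ = 10^(0.4(M₂ − M₁)) = 10^(0.4 × (-3.9234)) = 10^(-1.56936) = 0.026955.

L₁/L₂ = 0.0270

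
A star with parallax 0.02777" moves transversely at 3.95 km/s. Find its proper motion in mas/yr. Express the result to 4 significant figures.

d = 1/p = 1/0.02777″ = 36.01 pc.
μ = v_t / (4.74 d) = 3.95 / (4.74 × 36.01) = 3.95 / 170.69 = 0.023141 ″/yr = 23.141 mas/yr.

23.14 mas/yr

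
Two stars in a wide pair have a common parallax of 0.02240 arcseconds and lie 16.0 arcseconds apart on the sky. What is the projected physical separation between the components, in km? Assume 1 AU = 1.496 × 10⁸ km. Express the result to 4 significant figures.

1.069 × 10^11 km

d = 1/p = 1/0.02240″ = 44.643 pc.
At distance d (pc), an angle of θ arcsec spans θ·d AU: s = 16.0 × 44.643 = 714.29 AU.
= 714.29 × 1.496 × 10⁸ km = 1.0686 × 10^11 km.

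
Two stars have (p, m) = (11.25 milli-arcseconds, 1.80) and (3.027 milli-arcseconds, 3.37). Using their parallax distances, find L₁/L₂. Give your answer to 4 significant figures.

L₁/L₂ = 0.3074

d₁ = 1/p₁ = 1/0.01125″ = 88.889 pc; d₂ = 1/p₂ = 1/0.003027″ = 330.36 pc.
M₁ = m₁ − 5 log₁₀ d₁ + 5 = 1.80 − 9.7442 + 5 = -2.9442.
M₂ = 3.37 − 12.5949 + 5 = -4.2249.
L₁/L₂ = 10^(0.4(M₂ − M₁)) = 10^(0.4 × (-1.2807)) = 10^(-0.51228) = 0.30741.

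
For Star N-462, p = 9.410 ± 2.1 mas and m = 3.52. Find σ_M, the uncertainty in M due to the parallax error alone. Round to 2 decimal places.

σ_M = 0.48 mag

M = m − 5 log₁₀ d + 5 = m + 5 log₁₀ p + 5, so ∂M/∂p = 5/(p ln 10).
σ_M = (5/ln 10) · (σ_p/p) = 2.1715 × 2.1/9.410 = 2.1715 × 0.22317 = 0.48461.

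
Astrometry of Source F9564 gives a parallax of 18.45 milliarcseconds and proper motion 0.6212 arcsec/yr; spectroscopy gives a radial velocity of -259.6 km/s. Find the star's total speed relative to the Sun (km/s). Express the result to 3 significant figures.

305 km/s

d = 1/p = 1/0.01845″ = 54.201 pc.
v_t = 4.740 μ d = 4.740 × 0.6212 × 54.201 = 159.59 km/s.
v = √(v_r² + v_t²) = √((-259.6)² + 159.59²) = √92861.1 = 304.73 km/s.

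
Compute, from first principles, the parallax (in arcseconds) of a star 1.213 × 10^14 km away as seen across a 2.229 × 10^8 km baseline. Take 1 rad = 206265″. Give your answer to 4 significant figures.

θ ≈ B/d = (2.229 × 10^8) / (1.213 × 10^14) = 1.8376 × 10^-6 rad.
In arcseconds: 1.8376 × 10^-6 × 206265 = 0.37903″.

0.3790 arcsec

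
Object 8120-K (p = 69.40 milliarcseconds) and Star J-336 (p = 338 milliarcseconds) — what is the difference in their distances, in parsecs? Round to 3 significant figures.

d_A = 1/0.06940″ = 14.409 pc; d_B = 1/0.3380″ = 2.9586 pc.
|d_B − d_A| = |2.9586 − 14.409| = 11.45 pc.

11.5 pc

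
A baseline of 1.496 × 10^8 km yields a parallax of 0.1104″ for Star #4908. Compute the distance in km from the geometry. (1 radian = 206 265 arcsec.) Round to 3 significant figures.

2.80 × 10^14 km

θ = 0.1104″ = 0.1104/206265 = 5.3523 × 10^-7 rad.
d = B/θ = (1.496 × 10^8) / (5.3523 × 10^-7) = 2.7951 × 10^14 km.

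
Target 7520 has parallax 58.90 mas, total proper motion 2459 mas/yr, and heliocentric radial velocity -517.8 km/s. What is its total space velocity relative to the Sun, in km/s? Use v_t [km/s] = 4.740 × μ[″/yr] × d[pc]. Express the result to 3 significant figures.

554 km/s

d = 1/p = 1/0.05890″ = 16.978 pc.
μ = 2459 mas/yr = 2.459 ″/yr.
v_t = 4.740 μ d = 4.740 × 2.459 × 16.978 = 197.89 km/s.
v = √(v_r² + v_t²) = √((-517.8)² + 197.89²) = √307277 = 554.33 km/s.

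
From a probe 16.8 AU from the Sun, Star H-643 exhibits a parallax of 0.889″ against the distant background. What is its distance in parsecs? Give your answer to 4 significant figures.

With baseline B (in AU) and parallax p (in arcsec), d = B/p parsecs.
d = 16.8 / 0.889 = 18.898 pc.

18.90 pc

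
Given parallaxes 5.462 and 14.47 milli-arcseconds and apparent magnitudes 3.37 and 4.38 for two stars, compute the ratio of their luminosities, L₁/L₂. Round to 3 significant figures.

d₁ = 1/p₁ = 1/0.005462″ = 183.08 pc; d₂ = 1/p₂ = 1/0.01447″ = 69.109 pc.
M₁ = m₁ − 5 log₁₀ d₁ + 5 = 3.37 − 11.3132 + 5 = -2.9432.
M₂ = 4.38 − 9.1977 + 5 = 0.1823.
L₁/L₂ = 10^(0.4(M₂ − M₁)) = 10^(0.4 × 3.1255) = 10^1.25020 = 17.791.

L₁/L₂ = 17.8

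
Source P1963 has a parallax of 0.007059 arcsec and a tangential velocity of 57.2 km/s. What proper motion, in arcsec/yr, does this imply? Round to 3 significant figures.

0.0852 arcsec/yr

d = 1/p = 1/0.007059″ = 141.66 pc.
μ = v_t / (4.74 d) = 57.2 / (4.74 × 141.66) = 57.2 / 671.47 = 0.085186 ″/yr.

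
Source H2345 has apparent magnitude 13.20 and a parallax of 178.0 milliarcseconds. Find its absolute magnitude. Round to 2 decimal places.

d = 1/p = 1/0.1780″ = 5.618 pc.
m − M = 5 log₁₀(5.618) − 5 = 3.7479 − 5 = -1.2521.
M = m − (m − M) = 13.20 − (-1.2521) = 14.45.

M = 14.45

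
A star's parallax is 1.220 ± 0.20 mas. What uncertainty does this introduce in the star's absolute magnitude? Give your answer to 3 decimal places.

σ_M = 0.356 mag

M = m − 5 log₁₀ d + 5 = m + 5 log₁₀ p + 5, so ∂M/∂p = 5/(p ln 10).
σ_M = (5/ln 10) · (σ_p/p) = 2.1715 × 0.20/1.220 = 2.1715 × 0.16393 = 0.35597.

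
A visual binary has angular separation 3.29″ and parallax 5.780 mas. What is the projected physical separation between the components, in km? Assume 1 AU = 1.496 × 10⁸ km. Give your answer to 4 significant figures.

d = 1/p = 1/0.005780″ = 173.01 pc.
At distance d (pc), an angle of θ arcsec spans θ·d AU: s = 3.29 × 173.01 = 569.2 AU.
= 569.2 × 1.496 × 10⁸ km = 8.5152 × 10^10 km.

8.515 × 10^10 km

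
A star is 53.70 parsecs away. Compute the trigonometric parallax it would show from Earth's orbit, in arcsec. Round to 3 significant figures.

p = 1/d = 1/53.7 = 0.018622 arcsec.

0.0186 arcsec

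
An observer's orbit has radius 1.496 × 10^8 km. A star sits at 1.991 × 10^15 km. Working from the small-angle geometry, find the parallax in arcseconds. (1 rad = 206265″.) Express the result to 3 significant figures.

θ ≈ B/d = (1.496 × 10^8) / (1.991 × 10^15) = 7.5138 × 10^-8 rad.
In arcseconds: 7.5138 × 10^-8 × 206265 = 0.015498″.

0.0155 arcsec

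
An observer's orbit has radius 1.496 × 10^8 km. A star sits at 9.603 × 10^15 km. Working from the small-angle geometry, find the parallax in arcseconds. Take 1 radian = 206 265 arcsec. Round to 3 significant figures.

θ ≈ B/d = (1.496 × 10^8) / (9.603 × 10^15) = 1.5578 × 10^-8 rad.
In arcseconds: 1.5578 × 10^-8 × 206265 = 0.0032132″.

0.00321 arcsec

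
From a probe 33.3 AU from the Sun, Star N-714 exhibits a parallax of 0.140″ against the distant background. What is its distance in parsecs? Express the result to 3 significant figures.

With baseline B (in AU) and parallax p (in arcsec), d = B/p parsecs.
d = 33.3 / 0.140 = 237.86 pc.

238 pc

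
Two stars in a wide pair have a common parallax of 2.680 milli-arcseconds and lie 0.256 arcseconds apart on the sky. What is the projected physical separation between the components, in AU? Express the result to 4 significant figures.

d = 1/p = 1/0.002680″ = 373.13 pc.
At distance d (pc), an angle of θ arcsec spans θ·d AU: s = 0.256 × 373.13 = 95.521 AU.

95.52 AU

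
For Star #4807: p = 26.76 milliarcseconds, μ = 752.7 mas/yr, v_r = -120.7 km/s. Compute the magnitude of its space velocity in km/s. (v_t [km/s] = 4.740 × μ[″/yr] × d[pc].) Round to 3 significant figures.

180 km/s

d = 1/p = 1/0.02676″ = 37.369 pc.
μ = 752.7 mas/yr = 0.7527 ″/yr.
v_t = 4.740 μ d = 4.740 × 0.7527 × 37.369 = 133.33 km/s.
v = √(v_r² + v_t²) = √((-120.7)² + 133.33²) = √32345.4 = 179.85 km/s.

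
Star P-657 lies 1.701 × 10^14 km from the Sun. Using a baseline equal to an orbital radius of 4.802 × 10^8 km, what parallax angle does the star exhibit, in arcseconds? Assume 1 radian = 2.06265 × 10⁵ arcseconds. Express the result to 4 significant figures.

0.5823 arcsec

θ ≈ B/d = (4.802 × 10^8) / (1.701 × 10^14) = 2.8230 × 10^-6 rad.
In arcseconds: 2.8230 × 10^-6 × 206265 = 0.58229″.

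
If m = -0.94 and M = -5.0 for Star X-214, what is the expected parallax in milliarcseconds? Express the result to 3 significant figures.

m − M = -0.94 − (-5.0) = 4.06.
d = 10^((m−M)/5 + 1) = 10^1.812 = 64.863 pc.
p = 1/d = 1/64.863 = 0.015417 arcsec = 15.417 mas.

15.4 mas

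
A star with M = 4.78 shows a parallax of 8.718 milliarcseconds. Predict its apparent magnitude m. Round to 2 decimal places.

m = 10.08

d = 1/p = 1/0.008718″ = 114.71 pc.
m − M = 5 log₁₀ d − 5 = 5 log₁₀(114.71) − 5 = 10.2980 − 5 = 5.2980.
m = M + (m − M) = 4.78 + 5.2980 = 10.08.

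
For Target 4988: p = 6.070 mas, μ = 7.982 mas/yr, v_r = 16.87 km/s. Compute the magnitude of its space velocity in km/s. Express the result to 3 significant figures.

d = 1/p = 1/0.006070″ = 164.74 pc.
μ = 7.982 mas/yr = 0.007982 ″/yr.
v_t = 4.740 μ d = 4.740 × 0.007982 × 164.74 = 6.2329 km/s.
v = √(v_r² + v_t²) = √(16.87² + 6.2329²) = √323.446 = 17.985 km/s.

18.0 km/s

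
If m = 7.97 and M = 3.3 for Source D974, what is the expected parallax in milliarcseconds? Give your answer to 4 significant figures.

11.64 mas

m − M = 7.97 − 3.3 = 4.67.
d = 10^((m−M)/5 + 1) = 10^1.934 = 85.901 pc.
p = 1/d = 1/85.901 = 0.011641 arcsec = 11.641 mas.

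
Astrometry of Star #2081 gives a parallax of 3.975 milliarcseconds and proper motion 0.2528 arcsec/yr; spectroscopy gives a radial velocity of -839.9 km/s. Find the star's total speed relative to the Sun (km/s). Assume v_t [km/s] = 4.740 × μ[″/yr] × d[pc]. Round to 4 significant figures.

d = 1/p = 1/0.003975″ = 251.57 pc.
v_t = 4.740 μ d = 4.740 × 0.2528 × 251.57 = 301.45 km/s.
v = √(v_r² + v_t²) = √((-839.9)² + 301.45²) = √796304 = 892.36 km/s.

892.4 km/s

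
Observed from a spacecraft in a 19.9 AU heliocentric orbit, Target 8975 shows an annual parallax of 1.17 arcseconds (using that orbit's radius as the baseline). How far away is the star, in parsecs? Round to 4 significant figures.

With baseline B (in AU) and parallax p (in arcsec), d = B/p parsecs.
d = 19.9 / 1.17 = 17.009 pc.

17.01 pc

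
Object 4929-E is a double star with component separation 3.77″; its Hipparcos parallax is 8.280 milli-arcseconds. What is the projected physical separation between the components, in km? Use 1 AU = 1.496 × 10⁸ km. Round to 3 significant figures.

6.81 × 10^10 km

d = 1/p = 1/0.008280″ = 120.77 pc.
At distance d (pc), an angle of θ arcsec spans θ·d AU: s = 3.77 × 120.77 = 455.3 AU.
= 455.3 × 1.496 × 10⁸ km = 6.8113 × 10^10 km.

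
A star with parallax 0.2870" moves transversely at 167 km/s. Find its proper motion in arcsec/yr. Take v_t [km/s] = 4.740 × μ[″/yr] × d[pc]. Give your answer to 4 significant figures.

10.11 arcsec/yr

d = 1/p = 1/0.2870″ = 3.4843 pc.
μ = v_t / (4.74 d) = 167 / (4.74 × 3.4843) = 167 / 16.516 = 10.111 ″/yr.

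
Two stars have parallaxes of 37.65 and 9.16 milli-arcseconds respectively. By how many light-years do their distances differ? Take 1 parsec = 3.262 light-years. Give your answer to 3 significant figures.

269 ly

d_A = 1/0.03765″ = 26.56 pc; d_B = 1/0.009160″ = 109.17 pc.
|d_B − d_A| = |109.17 − 26.56| = 82.61 pc = 82.61 × 3.262 ly = 269.47 ly.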